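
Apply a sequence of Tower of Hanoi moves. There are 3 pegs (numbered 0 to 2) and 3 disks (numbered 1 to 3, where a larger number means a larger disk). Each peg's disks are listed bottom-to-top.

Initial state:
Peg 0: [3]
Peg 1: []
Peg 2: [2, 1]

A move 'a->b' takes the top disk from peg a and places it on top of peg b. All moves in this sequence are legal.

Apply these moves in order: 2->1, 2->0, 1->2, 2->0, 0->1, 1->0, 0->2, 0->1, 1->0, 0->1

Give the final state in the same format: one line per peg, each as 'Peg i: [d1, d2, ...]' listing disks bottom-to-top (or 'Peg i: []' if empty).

Answer: Peg 0: [3]
Peg 1: [2]
Peg 2: [1]

Derivation:
After move 1 (2->1):
Peg 0: [3]
Peg 1: [1]
Peg 2: [2]

After move 2 (2->0):
Peg 0: [3, 2]
Peg 1: [1]
Peg 2: []

After move 3 (1->2):
Peg 0: [3, 2]
Peg 1: []
Peg 2: [1]

After move 4 (2->0):
Peg 0: [3, 2, 1]
Peg 1: []
Peg 2: []

After move 5 (0->1):
Peg 0: [3, 2]
Peg 1: [1]
Peg 2: []

After move 6 (1->0):
Peg 0: [3, 2, 1]
Peg 1: []
Peg 2: []

After move 7 (0->2):
Peg 0: [3, 2]
Peg 1: []
Peg 2: [1]

After move 8 (0->1):
Peg 0: [3]
Peg 1: [2]
Peg 2: [1]

After move 9 (1->0):
Peg 0: [3, 2]
Peg 1: []
Peg 2: [1]

After move 10 (0->1):
Peg 0: [3]
Peg 1: [2]
Peg 2: [1]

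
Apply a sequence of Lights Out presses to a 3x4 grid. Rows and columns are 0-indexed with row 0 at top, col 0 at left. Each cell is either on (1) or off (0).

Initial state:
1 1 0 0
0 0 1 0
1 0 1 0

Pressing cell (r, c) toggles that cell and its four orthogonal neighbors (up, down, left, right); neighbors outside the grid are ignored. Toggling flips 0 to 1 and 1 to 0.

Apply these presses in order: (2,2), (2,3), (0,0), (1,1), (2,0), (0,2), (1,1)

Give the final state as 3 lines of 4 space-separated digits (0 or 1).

Answer: 0 1 1 1
0 0 1 1
0 0 1 0

Derivation:
After press 1 at (2,2):
1 1 0 0
0 0 0 0
1 1 0 1

After press 2 at (2,3):
1 1 0 0
0 0 0 1
1 1 1 0

After press 3 at (0,0):
0 0 0 0
1 0 0 1
1 1 1 0

After press 4 at (1,1):
0 1 0 0
0 1 1 1
1 0 1 0

After press 5 at (2,0):
0 1 0 0
1 1 1 1
0 1 1 0

After press 6 at (0,2):
0 0 1 1
1 1 0 1
0 1 1 0

After press 7 at (1,1):
0 1 1 1
0 0 1 1
0 0 1 0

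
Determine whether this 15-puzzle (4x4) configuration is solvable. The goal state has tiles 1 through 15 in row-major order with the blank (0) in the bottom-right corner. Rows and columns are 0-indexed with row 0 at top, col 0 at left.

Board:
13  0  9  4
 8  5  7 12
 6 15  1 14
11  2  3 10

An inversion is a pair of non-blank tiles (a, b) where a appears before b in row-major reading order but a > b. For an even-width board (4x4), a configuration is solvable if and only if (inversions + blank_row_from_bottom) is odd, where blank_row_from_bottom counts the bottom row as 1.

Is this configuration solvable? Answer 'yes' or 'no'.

Inversions: 58
Blank is in row 0 (0-indexed from top), which is row 4 counting from the bottom (bottom = 1).
58 + 4 = 62, which is even, so the puzzle is not solvable.

Answer: no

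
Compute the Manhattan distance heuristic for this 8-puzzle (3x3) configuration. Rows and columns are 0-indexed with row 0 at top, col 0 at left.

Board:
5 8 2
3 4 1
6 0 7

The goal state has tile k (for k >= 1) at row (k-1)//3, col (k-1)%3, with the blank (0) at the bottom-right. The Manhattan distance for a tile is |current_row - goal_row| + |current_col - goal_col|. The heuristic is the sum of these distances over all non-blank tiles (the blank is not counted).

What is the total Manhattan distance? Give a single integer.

Answer: 17

Derivation:
Tile 5: (0,0)->(1,1) = 2
Tile 8: (0,1)->(2,1) = 2
Tile 2: (0,2)->(0,1) = 1
Tile 3: (1,0)->(0,2) = 3
Tile 4: (1,1)->(1,0) = 1
Tile 1: (1,2)->(0,0) = 3
Tile 6: (2,0)->(1,2) = 3
Tile 7: (2,2)->(2,0) = 2
Sum: 2 + 2 + 1 + 3 + 1 + 3 + 3 + 2 = 17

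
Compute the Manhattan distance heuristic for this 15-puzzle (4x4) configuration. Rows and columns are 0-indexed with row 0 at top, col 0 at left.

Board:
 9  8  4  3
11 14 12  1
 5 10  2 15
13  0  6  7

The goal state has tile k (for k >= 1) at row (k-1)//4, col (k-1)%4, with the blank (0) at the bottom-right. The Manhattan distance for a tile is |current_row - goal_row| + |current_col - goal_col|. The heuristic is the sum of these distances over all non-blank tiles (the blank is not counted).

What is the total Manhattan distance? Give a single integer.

Answer: 30

Derivation:
Tile 9: (0,0)->(2,0) = 2
Tile 8: (0,1)->(1,3) = 3
Tile 4: (0,2)->(0,3) = 1
Tile 3: (0,3)->(0,2) = 1
Tile 11: (1,0)->(2,2) = 3
Tile 14: (1,1)->(3,1) = 2
Tile 12: (1,2)->(2,3) = 2
Tile 1: (1,3)->(0,0) = 4
Tile 5: (2,0)->(1,0) = 1
Tile 10: (2,1)->(2,1) = 0
Tile 2: (2,2)->(0,1) = 3
Tile 15: (2,3)->(3,2) = 2
Tile 13: (3,0)->(3,0) = 0
Tile 6: (3,2)->(1,1) = 3
Tile 7: (3,3)->(1,2) = 3
Sum: 2 + 3 + 1 + 1 + 3 + 2 + 2 + 4 + 1 + 0 + 3 + 2 + 0 + 3 + 3 = 30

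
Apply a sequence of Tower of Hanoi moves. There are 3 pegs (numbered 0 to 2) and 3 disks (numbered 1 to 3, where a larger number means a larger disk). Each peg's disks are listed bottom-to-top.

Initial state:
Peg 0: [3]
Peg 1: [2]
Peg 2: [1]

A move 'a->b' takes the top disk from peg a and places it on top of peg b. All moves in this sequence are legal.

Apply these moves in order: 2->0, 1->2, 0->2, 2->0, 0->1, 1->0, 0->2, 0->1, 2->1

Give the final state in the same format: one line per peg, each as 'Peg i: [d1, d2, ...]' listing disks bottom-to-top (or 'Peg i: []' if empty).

After move 1 (2->0):
Peg 0: [3, 1]
Peg 1: [2]
Peg 2: []

After move 2 (1->2):
Peg 0: [3, 1]
Peg 1: []
Peg 2: [2]

After move 3 (0->2):
Peg 0: [3]
Peg 1: []
Peg 2: [2, 1]

After move 4 (2->0):
Peg 0: [3, 1]
Peg 1: []
Peg 2: [2]

After move 5 (0->1):
Peg 0: [3]
Peg 1: [1]
Peg 2: [2]

After move 6 (1->0):
Peg 0: [3, 1]
Peg 1: []
Peg 2: [2]

After move 7 (0->2):
Peg 0: [3]
Peg 1: []
Peg 2: [2, 1]

After move 8 (0->1):
Peg 0: []
Peg 1: [3]
Peg 2: [2, 1]

After move 9 (2->1):
Peg 0: []
Peg 1: [3, 1]
Peg 2: [2]

Answer: Peg 0: []
Peg 1: [3, 1]
Peg 2: [2]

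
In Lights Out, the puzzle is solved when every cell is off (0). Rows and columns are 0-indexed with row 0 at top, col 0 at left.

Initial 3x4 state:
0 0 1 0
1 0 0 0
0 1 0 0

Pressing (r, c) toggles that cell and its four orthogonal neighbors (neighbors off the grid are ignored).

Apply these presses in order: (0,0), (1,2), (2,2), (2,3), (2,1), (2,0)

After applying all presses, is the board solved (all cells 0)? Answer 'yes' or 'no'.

After press 1 at (0,0):
1 1 1 0
0 0 0 0
0 1 0 0

After press 2 at (1,2):
1 1 0 0
0 1 1 1
0 1 1 0

After press 3 at (2,2):
1 1 0 0
0 1 0 1
0 0 0 1

After press 4 at (2,3):
1 1 0 0
0 1 0 0
0 0 1 0

After press 5 at (2,1):
1 1 0 0
0 0 0 0
1 1 0 0

After press 6 at (2,0):
1 1 0 0
1 0 0 0
0 0 0 0

Lights still on: 3

Answer: no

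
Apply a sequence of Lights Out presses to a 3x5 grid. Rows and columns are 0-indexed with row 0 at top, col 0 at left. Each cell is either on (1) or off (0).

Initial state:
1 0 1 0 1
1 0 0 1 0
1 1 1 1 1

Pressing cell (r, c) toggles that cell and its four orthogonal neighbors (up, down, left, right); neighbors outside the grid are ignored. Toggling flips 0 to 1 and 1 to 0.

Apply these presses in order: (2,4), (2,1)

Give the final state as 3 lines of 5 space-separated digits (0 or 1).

After press 1 at (2,4):
1 0 1 0 1
1 0 0 1 1
1 1 1 0 0

After press 2 at (2,1):
1 0 1 0 1
1 1 0 1 1
0 0 0 0 0

Answer: 1 0 1 0 1
1 1 0 1 1
0 0 0 0 0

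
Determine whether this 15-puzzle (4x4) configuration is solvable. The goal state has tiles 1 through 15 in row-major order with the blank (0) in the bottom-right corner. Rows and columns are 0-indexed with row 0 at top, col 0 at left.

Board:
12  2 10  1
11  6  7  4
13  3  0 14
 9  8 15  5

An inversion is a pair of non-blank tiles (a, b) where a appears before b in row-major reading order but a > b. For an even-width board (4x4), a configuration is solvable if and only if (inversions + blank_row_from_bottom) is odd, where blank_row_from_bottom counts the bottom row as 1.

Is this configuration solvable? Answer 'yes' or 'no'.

Inversions: 45
Blank is in row 2 (0-indexed from top), which is row 2 counting from the bottom (bottom = 1).
45 + 2 = 47, which is odd, so the puzzle is solvable.

Answer: yes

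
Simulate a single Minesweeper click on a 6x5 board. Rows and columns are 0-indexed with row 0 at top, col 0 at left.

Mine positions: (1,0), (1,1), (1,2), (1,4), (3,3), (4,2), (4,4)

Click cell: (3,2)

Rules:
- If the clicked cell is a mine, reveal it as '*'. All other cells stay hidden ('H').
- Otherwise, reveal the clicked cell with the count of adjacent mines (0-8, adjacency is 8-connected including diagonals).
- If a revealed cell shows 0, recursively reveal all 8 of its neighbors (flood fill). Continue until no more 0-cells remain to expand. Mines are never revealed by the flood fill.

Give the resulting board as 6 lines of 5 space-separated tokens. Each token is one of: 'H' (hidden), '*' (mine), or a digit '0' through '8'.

H H H H H
H H H H H
H H H H H
H H 2 H H
H H H H H
H H H H H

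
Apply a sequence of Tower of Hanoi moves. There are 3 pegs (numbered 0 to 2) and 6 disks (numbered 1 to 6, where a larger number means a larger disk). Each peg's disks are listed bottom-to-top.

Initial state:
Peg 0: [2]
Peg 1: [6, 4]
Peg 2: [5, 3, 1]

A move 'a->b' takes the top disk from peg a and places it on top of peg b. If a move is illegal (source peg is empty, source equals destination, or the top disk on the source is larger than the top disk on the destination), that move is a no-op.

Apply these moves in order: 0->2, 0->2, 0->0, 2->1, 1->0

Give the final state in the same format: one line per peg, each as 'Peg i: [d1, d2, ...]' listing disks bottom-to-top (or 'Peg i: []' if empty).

After move 1 (0->2):
Peg 0: [2]
Peg 1: [6, 4]
Peg 2: [5, 3, 1]

After move 2 (0->2):
Peg 0: [2]
Peg 1: [6, 4]
Peg 2: [5, 3, 1]

After move 3 (0->0):
Peg 0: [2]
Peg 1: [6, 4]
Peg 2: [5, 3, 1]

After move 4 (2->1):
Peg 0: [2]
Peg 1: [6, 4, 1]
Peg 2: [5, 3]

After move 5 (1->0):
Peg 0: [2, 1]
Peg 1: [6, 4]
Peg 2: [5, 3]

Answer: Peg 0: [2, 1]
Peg 1: [6, 4]
Peg 2: [5, 3]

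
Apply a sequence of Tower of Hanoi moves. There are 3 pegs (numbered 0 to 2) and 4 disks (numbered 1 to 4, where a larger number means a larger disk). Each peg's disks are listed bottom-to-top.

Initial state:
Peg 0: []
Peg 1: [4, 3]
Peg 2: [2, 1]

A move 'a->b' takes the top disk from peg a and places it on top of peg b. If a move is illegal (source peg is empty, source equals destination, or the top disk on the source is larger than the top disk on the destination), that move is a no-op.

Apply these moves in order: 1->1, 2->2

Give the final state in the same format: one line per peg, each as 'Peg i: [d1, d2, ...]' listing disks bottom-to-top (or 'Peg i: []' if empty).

After move 1 (1->1):
Peg 0: []
Peg 1: [4, 3]
Peg 2: [2, 1]

After move 2 (2->2):
Peg 0: []
Peg 1: [4, 3]
Peg 2: [2, 1]

Answer: Peg 0: []
Peg 1: [4, 3]
Peg 2: [2, 1]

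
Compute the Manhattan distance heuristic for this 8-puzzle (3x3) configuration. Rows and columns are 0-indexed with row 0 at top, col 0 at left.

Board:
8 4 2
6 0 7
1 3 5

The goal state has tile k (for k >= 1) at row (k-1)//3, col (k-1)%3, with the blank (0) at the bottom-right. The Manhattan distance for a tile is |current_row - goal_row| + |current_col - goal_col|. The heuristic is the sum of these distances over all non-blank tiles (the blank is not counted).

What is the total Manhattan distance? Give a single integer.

Tile 8: at (0,0), goal (2,1), distance |0-2|+|0-1| = 3
Tile 4: at (0,1), goal (1,0), distance |0-1|+|1-0| = 2
Tile 2: at (0,2), goal (0,1), distance |0-0|+|2-1| = 1
Tile 6: at (1,0), goal (1,2), distance |1-1|+|0-2| = 2
Tile 7: at (1,2), goal (2,0), distance |1-2|+|2-0| = 3
Tile 1: at (2,0), goal (0,0), distance |2-0|+|0-0| = 2
Tile 3: at (2,1), goal (0,2), distance |2-0|+|1-2| = 3
Tile 5: at (2,2), goal (1,1), distance |2-1|+|2-1| = 2
Sum: 3 + 2 + 1 + 2 + 3 + 2 + 3 + 2 = 18

Answer: 18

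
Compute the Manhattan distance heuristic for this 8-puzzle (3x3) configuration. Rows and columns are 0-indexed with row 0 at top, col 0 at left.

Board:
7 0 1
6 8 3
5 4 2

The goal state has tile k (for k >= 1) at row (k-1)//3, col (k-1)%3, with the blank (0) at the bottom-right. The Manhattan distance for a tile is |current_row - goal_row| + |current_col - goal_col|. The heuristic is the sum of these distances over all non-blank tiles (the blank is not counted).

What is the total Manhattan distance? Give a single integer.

Tile 7: at (0,0), goal (2,0), distance |0-2|+|0-0| = 2
Tile 1: at (0,2), goal (0,0), distance |0-0|+|2-0| = 2
Tile 6: at (1,0), goal (1,2), distance |1-1|+|0-2| = 2
Tile 8: at (1,1), goal (2,1), distance |1-2|+|1-1| = 1
Tile 3: at (1,2), goal (0,2), distance |1-0|+|2-2| = 1
Tile 5: at (2,0), goal (1,1), distance |2-1|+|0-1| = 2
Tile 4: at (2,1), goal (1,0), distance |2-1|+|1-0| = 2
Tile 2: at (2,2), goal (0,1), distance |2-0|+|2-1| = 3
Sum: 2 + 2 + 2 + 1 + 1 + 2 + 2 + 3 = 15

Answer: 15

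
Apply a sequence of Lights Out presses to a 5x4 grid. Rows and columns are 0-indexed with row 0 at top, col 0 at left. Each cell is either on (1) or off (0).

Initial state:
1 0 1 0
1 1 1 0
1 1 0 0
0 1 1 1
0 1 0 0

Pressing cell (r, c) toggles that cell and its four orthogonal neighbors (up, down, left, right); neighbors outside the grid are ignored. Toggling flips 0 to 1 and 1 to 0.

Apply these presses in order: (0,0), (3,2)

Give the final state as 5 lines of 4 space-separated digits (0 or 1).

Answer: 0 1 1 0
0 1 1 0
1 1 1 0
0 0 0 0
0 1 1 0

Derivation:
After press 1 at (0,0):
0 1 1 0
0 1 1 0
1 1 0 0
0 1 1 1
0 1 0 0

After press 2 at (3,2):
0 1 1 0
0 1 1 0
1 1 1 0
0 0 0 0
0 1 1 0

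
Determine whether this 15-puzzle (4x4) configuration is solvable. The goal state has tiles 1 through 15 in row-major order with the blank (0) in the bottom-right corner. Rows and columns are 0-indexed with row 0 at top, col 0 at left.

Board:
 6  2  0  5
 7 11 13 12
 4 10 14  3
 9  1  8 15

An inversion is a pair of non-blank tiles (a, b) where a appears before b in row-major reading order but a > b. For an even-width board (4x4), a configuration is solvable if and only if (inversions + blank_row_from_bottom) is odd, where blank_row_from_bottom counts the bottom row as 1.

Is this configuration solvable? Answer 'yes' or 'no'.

Answer: no

Derivation:
Inversions: 44
Blank is in row 0 (0-indexed from top), which is row 4 counting from the bottom (bottom = 1).
44 + 4 = 48, which is even, so the puzzle is not solvable.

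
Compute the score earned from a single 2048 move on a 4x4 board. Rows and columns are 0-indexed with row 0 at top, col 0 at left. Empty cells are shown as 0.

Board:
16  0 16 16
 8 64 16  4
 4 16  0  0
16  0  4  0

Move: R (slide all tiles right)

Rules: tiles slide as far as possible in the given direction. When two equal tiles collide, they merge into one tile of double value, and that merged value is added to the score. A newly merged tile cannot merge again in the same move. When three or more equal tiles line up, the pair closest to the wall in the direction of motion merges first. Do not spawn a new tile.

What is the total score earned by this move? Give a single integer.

Slide right:
row 0: [16, 0, 16, 16] -> [0, 0, 16, 32]  score +32 (running 32)
row 1: [8, 64, 16, 4] -> [8, 64, 16, 4]  score +0 (running 32)
row 2: [4, 16, 0, 0] -> [0, 0, 4, 16]  score +0 (running 32)
row 3: [16, 0, 4, 0] -> [0, 0, 16, 4]  score +0 (running 32)
Board after move:
 0  0 16 32
 8 64 16  4
 0  0  4 16
 0  0 16  4

Answer: 32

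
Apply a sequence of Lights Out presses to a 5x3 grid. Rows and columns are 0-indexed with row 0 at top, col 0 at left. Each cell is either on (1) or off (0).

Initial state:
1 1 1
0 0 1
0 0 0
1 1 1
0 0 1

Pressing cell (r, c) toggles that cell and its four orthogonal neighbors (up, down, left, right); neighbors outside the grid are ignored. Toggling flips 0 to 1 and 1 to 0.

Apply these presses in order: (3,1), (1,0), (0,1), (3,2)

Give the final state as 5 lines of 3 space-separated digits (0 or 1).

After press 1 at (3,1):
1 1 1
0 0 1
0 1 0
0 0 0
0 1 1

After press 2 at (1,0):
0 1 1
1 1 1
1 1 0
0 0 0
0 1 1

After press 3 at (0,1):
1 0 0
1 0 1
1 1 0
0 0 0
0 1 1

After press 4 at (3,2):
1 0 0
1 0 1
1 1 1
0 1 1
0 1 0

Answer: 1 0 0
1 0 1
1 1 1
0 1 1
0 1 0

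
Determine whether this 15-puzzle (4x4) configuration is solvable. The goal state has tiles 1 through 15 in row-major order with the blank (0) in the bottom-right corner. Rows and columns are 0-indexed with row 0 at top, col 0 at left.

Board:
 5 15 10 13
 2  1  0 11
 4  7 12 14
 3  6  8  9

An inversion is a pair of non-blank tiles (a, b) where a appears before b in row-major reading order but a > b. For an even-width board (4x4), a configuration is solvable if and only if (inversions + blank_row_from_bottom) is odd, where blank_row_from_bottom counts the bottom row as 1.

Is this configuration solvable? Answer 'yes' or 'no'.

Inversions: 53
Blank is in row 1 (0-indexed from top), which is row 3 counting from the bottom (bottom = 1).
53 + 3 = 56, which is even, so the puzzle is not solvable.

Answer: no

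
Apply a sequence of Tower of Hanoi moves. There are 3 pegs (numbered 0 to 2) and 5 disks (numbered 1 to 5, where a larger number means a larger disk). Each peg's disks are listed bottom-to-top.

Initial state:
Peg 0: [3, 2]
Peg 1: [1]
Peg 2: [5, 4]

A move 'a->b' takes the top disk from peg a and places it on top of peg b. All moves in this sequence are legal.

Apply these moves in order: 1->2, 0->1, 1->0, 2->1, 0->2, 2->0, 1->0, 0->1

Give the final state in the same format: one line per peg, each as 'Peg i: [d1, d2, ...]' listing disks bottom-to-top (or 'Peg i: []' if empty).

After move 1 (1->2):
Peg 0: [3, 2]
Peg 1: []
Peg 2: [5, 4, 1]

After move 2 (0->1):
Peg 0: [3]
Peg 1: [2]
Peg 2: [5, 4, 1]

After move 3 (1->0):
Peg 0: [3, 2]
Peg 1: []
Peg 2: [5, 4, 1]

After move 4 (2->1):
Peg 0: [3, 2]
Peg 1: [1]
Peg 2: [5, 4]

After move 5 (0->2):
Peg 0: [3]
Peg 1: [1]
Peg 2: [5, 4, 2]

After move 6 (2->0):
Peg 0: [3, 2]
Peg 1: [1]
Peg 2: [5, 4]

After move 7 (1->0):
Peg 0: [3, 2, 1]
Peg 1: []
Peg 2: [5, 4]

After move 8 (0->1):
Peg 0: [3, 2]
Peg 1: [1]
Peg 2: [5, 4]

Answer: Peg 0: [3, 2]
Peg 1: [1]
Peg 2: [5, 4]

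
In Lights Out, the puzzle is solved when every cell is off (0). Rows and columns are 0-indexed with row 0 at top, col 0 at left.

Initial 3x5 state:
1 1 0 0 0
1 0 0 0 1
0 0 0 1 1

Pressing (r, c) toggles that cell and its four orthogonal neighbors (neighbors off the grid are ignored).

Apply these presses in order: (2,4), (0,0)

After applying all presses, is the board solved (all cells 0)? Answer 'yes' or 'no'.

After press 1 at (2,4):
1 1 0 0 0
1 0 0 0 0
0 0 0 0 0

After press 2 at (0,0):
0 0 0 0 0
0 0 0 0 0
0 0 0 0 0

Lights still on: 0

Answer: yes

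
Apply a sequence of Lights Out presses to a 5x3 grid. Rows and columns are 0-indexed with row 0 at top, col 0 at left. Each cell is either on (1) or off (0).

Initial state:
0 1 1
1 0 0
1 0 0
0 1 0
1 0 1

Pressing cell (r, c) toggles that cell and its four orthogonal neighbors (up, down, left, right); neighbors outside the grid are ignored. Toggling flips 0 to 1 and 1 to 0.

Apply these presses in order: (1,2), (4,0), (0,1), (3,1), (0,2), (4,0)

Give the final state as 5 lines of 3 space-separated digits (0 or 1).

Answer: 1 1 0
1 0 0
1 1 1
1 0 1
1 1 1

Derivation:
After press 1 at (1,2):
0 1 0
1 1 1
1 0 1
0 1 0
1 0 1

After press 2 at (4,0):
0 1 0
1 1 1
1 0 1
1 1 0
0 1 1

After press 3 at (0,1):
1 0 1
1 0 1
1 0 1
1 1 0
0 1 1

After press 4 at (3,1):
1 0 1
1 0 1
1 1 1
0 0 1
0 0 1

After press 5 at (0,2):
1 1 0
1 0 0
1 1 1
0 0 1
0 0 1

After press 6 at (4,0):
1 1 0
1 0 0
1 1 1
1 0 1
1 1 1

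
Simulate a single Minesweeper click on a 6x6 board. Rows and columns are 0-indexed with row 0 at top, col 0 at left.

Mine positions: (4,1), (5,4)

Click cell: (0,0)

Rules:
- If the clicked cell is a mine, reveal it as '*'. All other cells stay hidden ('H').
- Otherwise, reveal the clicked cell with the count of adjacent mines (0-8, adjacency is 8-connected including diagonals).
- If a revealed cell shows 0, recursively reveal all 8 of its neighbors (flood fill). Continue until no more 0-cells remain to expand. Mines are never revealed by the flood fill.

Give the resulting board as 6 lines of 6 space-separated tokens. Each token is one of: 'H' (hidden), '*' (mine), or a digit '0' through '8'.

0 0 0 0 0 0
0 0 0 0 0 0
0 0 0 0 0 0
1 1 1 0 0 0
H H 1 1 1 1
H H H H H H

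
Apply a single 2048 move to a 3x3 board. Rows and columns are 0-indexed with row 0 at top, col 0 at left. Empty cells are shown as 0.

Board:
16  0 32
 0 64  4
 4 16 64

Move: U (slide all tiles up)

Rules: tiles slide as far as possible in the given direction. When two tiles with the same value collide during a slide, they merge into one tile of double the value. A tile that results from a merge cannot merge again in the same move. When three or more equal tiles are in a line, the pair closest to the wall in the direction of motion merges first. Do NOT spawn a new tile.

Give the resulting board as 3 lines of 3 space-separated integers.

Answer: 16 64 32
 4 16  4
 0  0 64

Derivation:
Slide up:
col 0: [16, 0, 4] -> [16, 4, 0]
col 1: [0, 64, 16] -> [64, 16, 0]
col 2: [32, 4, 64] -> [32, 4, 64]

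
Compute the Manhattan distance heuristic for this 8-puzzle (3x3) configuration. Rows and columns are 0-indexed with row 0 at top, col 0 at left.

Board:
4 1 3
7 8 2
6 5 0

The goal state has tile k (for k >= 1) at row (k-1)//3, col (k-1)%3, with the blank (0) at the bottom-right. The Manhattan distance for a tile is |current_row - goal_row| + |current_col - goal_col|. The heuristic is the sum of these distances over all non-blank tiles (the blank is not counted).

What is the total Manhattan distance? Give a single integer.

Tile 4: (0,0)->(1,0) = 1
Tile 1: (0,1)->(0,0) = 1
Tile 3: (0,2)->(0,2) = 0
Tile 7: (1,0)->(2,0) = 1
Tile 8: (1,1)->(2,1) = 1
Tile 2: (1,2)->(0,1) = 2
Tile 6: (2,0)->(1,2) = 3
Tile 5: (2,1)->(1,1) = 1
Sum: 1 + 1 + 0 + 1 + 1 + 2 + 3 + 1 = 10

Answer: 10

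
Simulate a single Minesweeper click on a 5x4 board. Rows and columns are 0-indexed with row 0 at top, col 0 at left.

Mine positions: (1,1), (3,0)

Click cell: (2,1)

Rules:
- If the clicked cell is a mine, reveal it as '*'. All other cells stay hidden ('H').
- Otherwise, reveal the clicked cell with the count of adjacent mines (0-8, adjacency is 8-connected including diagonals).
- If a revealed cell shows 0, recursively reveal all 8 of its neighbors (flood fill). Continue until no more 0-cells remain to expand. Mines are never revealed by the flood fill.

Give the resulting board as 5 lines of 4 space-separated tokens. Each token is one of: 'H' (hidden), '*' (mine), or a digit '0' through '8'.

H H H H
H H H H
H 2 H H
H H H H
H H H H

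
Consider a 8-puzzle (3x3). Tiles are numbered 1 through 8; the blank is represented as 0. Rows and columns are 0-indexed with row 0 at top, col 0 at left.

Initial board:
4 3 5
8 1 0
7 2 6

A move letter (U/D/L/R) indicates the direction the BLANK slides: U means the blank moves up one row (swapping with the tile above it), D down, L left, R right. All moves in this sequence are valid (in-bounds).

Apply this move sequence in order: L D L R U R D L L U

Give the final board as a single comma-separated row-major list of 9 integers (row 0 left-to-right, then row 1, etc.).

After move 1 (L):
4 3 5
8 0 1
7 2 6

After move 2 (D):
4 3 5
8 2 1
7 0 6

After move 3 (L):
4 3 5
8 2 1
0 7 6

After move 4 (R):
4 3 5
8 2 1
7 0 6

After move 5 (U):
4 3 5
8 0 1
7 2 6

After move 6 (R):
4 3 5
8 1 0
7 2 6

After move 7 (D):
4 3 5
8 1 6
7 2 0

After move 8 (L):
4 3 5
8 1 6
7 0 2

After move 9 (L):
4 3 5
8 1 6
0 7 2

After move 10 (U):
4 3 5
0 1 6
8 7 2

Answer: 4, 3, 5, 0, 1, 6, 8, 7, 2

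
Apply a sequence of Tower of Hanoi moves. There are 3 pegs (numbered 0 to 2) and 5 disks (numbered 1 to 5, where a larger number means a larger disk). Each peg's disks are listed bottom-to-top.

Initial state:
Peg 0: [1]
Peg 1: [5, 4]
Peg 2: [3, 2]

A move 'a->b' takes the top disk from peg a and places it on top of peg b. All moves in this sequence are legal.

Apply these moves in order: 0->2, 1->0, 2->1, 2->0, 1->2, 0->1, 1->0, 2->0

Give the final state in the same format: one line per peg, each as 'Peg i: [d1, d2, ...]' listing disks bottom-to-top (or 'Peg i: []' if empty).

Answer: Peg 0: [4, 2, 1]
Peg 1: [5]
Peg 2: [3]

Derivation:
After move 1 (0->2):
Peg 0: []
Peg 1: [5, 4]
Peg 2: [3, 2, 1]

After move 2 (1->0):
Peg 0: [4]
Peg 1: [5]
Peg 2: [3, 2, 1]

After move 3 (2->1):
Peg 0: [4]
Peg 1: [5, 1]
Peg 2: [3, 2]

After move 4 (2->0):
Peg 0: [4, 2]
Peg 1: [5, 1]
Peg 2: [3]

After move 5 (1->2):
Peg 0: [4, 2]
Peg 1: [5]
Peg 2: [3, 1]

After move 6 (0->1):
Peg 0: [4]
Peg 1: [5, 2]
Peg 2: [3, 1]

After move 7 (1->0):
Peg 0: [4, 2]
Peg 1: [5]
Peg 2: [3, 1]

After move 8 (2->0):
Peg 0: [4, 2, 1]
Peg 1: [5]
Peg 2: [3]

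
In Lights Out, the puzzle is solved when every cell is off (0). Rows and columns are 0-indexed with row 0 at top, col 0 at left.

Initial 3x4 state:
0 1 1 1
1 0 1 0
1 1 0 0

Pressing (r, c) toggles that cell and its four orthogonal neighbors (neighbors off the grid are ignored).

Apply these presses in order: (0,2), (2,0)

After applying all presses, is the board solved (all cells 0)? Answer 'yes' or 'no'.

Answer: yes

Derivation:
After press 1 at (0,2):
0 0 0 0
1 0 0 0
1 1 0 0

After press 2 at (2,0):
0 0 0 0
0 0 0 0
0 0 0 0

Lights still on: 0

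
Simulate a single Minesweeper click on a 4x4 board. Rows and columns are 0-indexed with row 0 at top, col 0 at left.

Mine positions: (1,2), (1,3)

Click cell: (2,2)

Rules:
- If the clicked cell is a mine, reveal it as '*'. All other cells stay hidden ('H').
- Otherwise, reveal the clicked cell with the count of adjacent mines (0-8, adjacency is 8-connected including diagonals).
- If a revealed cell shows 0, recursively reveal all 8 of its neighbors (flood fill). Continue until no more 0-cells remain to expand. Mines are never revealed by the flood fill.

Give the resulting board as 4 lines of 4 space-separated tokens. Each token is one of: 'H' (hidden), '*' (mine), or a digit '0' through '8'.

H H H H
H H H H
H H 2 H
H H H H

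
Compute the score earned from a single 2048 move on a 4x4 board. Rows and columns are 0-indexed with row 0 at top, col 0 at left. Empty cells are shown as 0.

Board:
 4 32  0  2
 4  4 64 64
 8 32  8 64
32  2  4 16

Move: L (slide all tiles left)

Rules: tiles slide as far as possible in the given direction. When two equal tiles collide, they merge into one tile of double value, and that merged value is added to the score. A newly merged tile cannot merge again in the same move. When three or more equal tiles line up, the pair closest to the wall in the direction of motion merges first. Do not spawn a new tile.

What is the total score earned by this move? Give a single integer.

Slide left:
row 0: [4, 32, 0, 2] -> [4, 32, 2, 0]  score +0 (running 0)
row 1: [4, 4, 64, 64] -> [8, 128, 0, 0]  score +136 (running 136)
row 2: [8, 32, 8, 64] -> [8, 32, 8, 64]  score +0 (running 136)
row 3: [32, 2, 4, 16] -> [32, 2, 4, 16]  score +0 (running 136)
Board after move:
  4  32   2   0
  8 128   0   0
  8  32   8  64
 32   2   4  16

Answer: 136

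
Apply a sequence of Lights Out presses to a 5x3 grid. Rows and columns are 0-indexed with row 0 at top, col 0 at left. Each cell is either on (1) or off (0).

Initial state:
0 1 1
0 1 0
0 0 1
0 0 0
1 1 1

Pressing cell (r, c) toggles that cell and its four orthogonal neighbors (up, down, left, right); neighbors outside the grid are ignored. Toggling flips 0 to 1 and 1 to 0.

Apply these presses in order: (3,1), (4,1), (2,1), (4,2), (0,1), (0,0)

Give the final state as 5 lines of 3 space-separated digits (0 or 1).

Answer: 0 1 0
1 1 0
1 0 0
1 1 0
0 0 1

Derivation:
After press 1 at (3,1):
0 1 1
0 1 0
0 1 1
1 1 1
1 0 1

After press 2 at (4,1):
0 1 1
0 1 0
0 1 1
1 0 1
0 1 0

After press 3 at (2,1):
0 1 1
0 0 0
1 0 0
1 1 1
0 1 0

After press 4 at (4,2):
0 1 1
0 0 0
1 0 0
1 1 0
0 0 1

After press 5 at (0,1):
1 0 0
0 1 0
1 0 0
1 1 0
0 0 1

After press 6 at (0,0):
0 1 0
1 1 0
1 0 0
1 1 0
0 0 1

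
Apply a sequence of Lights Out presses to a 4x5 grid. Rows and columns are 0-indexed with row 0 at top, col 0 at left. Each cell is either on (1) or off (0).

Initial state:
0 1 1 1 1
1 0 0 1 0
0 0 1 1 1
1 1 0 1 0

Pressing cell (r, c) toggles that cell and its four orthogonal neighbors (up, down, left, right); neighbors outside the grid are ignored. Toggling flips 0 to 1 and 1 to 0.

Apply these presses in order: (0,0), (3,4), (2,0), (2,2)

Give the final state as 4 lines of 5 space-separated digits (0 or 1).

After press 1 at (0,0):
1 0 1 1 1
0 0 0 1 0
0 0 1 1 1
1 1 0 1 0

After press 2 at (3,4):
1 0 1 1 1
0 0 0 1 0
0 0 1 1 0
1 1 0 0 1

After press 3 at (2,0):
1 0 1 1 1
1 0 0 1 0
1 1 1 1 0
0 1 0 0 1

After press 4 at (2,2):
1 0 1 1 1
1 0 1 1 0
1 0 0 0 0
0 1 1 0 1

Answer: 1 0 1 1 1
1 0 1 1 0
1 0 0 0 0
0 1 1 0 1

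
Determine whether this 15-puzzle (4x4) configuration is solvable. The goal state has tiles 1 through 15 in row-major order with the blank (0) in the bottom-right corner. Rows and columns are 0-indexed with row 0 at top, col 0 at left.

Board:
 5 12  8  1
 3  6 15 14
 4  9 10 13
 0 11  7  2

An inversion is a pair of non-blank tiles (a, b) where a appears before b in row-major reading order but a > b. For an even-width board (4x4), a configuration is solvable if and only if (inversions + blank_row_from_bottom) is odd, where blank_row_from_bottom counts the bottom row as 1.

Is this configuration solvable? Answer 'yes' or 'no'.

Answer: no

Derivation:
Inversions: 49
Blank is in row 3 (0-indexed from top), which is row 1 counting from the bottom (bottom = 1).
49 + 1 = 50, which is even, so the puzzle is not solvable.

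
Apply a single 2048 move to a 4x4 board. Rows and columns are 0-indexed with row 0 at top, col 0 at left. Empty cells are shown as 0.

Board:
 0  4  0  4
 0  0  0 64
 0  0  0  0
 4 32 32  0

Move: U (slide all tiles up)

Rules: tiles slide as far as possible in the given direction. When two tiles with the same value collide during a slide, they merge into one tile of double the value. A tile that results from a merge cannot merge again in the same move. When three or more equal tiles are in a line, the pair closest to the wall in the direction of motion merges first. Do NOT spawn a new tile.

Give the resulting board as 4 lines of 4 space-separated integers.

Answer:  4  4 32  4
 0 32  0 64
 0  0  0  0
 0  0  0  0

Derivation:
Slide up:
col 0: [0, 0, 0, 4] -> [4, 0, 0, 0]
col 1: [4, 0, 0, 32] -> [4, 32, 0, 0]
col 2: [0, 0, 0, 32] -> [32, 0, 0, 0]
col 3: [4, 64, 0, 0] -> [4, 64, 0, 0]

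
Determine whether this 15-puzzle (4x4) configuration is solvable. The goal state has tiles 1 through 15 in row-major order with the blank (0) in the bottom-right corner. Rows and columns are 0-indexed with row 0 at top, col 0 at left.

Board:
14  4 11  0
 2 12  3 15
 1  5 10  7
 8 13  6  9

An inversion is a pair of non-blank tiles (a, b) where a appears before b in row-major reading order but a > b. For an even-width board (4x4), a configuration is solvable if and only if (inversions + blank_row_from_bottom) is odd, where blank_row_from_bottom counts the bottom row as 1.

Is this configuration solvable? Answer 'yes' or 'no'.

Inversions: 51
Blank is in row 0 (0-indexed from top), which is row 4 counting from the bottom (bottom = 1).
51 + 4 = 55, which is odd, so the puzzle is solvable.

Answer: yes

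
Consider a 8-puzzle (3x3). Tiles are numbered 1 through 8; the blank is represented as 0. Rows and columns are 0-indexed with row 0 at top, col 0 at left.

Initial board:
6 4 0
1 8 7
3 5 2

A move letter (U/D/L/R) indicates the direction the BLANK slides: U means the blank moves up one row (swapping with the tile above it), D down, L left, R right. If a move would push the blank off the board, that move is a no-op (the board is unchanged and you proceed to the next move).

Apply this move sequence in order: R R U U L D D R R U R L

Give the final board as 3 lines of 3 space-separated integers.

Answer: 6 8 4
1 0 5
3 2 7

Derivation:
After move 1 (R):
6 4 0
1 8 7
3 5 2

After move 2 (R):
6 4 0
1 8 7
3 5 2

After move 3 (U):
6 4 0
1 8 7
3 5 2

After move 4 (U):
6 4 0
1 8 7
3 5 2

After move 5 (L):
6 0 4
1 8 7
3 5 2

After move 6 (D):
6 8 4
1 0 7
3 5 2

After move 7 (D):
6 8 4
1 5 7
3 0 2

After move 8 (R):
6 8 4
1 5 7
3 2 0

After move 9 (R):
6 8 4
1 5 7
3 2 0

After move 10 (U):
6 8 4
1 5 0
3 2 7

After move 11 (R):
6 8 4
1 5 0
3 2 7

After move 12 (L):
6 8 4
1 0 5
3 2 7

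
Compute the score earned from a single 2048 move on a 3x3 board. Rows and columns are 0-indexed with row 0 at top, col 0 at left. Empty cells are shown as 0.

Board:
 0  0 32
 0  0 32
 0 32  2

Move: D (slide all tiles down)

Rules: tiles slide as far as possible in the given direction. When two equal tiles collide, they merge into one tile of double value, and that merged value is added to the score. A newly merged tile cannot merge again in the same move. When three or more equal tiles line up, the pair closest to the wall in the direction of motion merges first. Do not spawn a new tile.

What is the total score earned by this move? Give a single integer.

Answer: 64

Derivation:
Slide down:
col 0: [0, 0, 0] -> [0, 0, 0]  score +0 (running 0)
col 1: [0, 0, 32] -> [0, 0, 32]  score +0 (running 0)
col 2: [32, 32, 2] -> [0, 64, 2]  score +64 (running 64)
Board after move:
 0  0  0
 0  0 64
 0 32  2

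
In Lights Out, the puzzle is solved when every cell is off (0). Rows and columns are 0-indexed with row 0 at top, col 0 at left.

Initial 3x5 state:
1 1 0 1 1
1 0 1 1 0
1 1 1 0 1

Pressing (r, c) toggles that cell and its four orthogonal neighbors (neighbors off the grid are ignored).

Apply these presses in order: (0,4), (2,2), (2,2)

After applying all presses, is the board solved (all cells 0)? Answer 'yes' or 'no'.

Answer: no

Derivation:
After press 1 at (0,4):
1 1 0 0 0
1 0 1 1 1
1 1 1 0 1

After press 2 at (2,2):
1 1 0 0 0
1 0 0 1 1
1 0 0 1 1

After press 3 at (2,2):
1 1 0 0 0
1 0 1 1 1
1 1 1 0 1

Lights still on: 10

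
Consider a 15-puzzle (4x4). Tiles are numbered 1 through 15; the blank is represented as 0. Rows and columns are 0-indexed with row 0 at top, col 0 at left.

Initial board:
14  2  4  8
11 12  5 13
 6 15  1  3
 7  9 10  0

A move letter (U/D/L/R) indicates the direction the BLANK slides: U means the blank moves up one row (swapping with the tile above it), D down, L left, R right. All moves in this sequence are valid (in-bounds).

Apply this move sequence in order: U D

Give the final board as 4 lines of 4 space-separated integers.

Answer: 14  2  4  8
11 12  5 13
 6 15  1  3
 7  9 10  0

Derivation:
After move 1 (U):
14  2  4  8
11 12  5 13
 6 15  1  0
 7  9 10  3

After move 2 (D):
14  2  4  8
11 12  5 13
 6 15  1  3
 7  9 10  0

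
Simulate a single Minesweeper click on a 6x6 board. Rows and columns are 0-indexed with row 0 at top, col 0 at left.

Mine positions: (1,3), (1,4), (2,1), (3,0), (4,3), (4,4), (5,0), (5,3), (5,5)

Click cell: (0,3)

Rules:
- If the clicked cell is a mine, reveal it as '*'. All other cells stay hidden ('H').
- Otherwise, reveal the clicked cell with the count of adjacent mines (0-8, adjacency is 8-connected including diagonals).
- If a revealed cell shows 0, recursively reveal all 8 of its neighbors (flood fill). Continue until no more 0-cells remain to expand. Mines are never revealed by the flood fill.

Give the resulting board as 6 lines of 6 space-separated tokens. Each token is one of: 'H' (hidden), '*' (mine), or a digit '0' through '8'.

H H H 2 H H
H H H H H H
H H H H H H
H H H H H H
H H H H H H
H H H H H H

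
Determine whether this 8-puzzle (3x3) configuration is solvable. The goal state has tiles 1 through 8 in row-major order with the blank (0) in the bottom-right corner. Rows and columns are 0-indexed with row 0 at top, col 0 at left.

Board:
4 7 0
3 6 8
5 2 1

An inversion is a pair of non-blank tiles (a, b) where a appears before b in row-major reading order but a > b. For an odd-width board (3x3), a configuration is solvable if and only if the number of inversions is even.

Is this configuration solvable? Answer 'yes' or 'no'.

Answer: no

Derivation:
Inversions (pairs i<j in row-major order where tile[i] > tile[j] > 0): 19
19 is odd, so the puzzle is not solvable.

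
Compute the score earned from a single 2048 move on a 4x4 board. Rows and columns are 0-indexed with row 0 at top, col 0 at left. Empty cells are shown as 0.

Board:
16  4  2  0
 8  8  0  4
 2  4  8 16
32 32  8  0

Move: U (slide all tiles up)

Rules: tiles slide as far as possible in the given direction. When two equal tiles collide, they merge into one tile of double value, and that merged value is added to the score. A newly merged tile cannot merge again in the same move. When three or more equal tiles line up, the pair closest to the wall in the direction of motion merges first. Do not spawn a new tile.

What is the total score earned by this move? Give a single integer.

Slide up:
col 0: [16, 8, 2, 32] -> [16, 8, 2, 32]  score +0 (running 0)
col 1: [4, 8, 4, 32] -> [4, 8, 4, 32]  score +0 (running 0)
col 2: [2, 0, 8, 8] -> [2, 16, 0, 0]  score +16 (running 16)
col 3: [0, 4, 16, 0] -> [4, 16, 0, 0]  score +0 (running 16)
Board after move:
16  4  2  4
 8  8 16 16
 2  4  0  0
32 32  0  0

Answer: 16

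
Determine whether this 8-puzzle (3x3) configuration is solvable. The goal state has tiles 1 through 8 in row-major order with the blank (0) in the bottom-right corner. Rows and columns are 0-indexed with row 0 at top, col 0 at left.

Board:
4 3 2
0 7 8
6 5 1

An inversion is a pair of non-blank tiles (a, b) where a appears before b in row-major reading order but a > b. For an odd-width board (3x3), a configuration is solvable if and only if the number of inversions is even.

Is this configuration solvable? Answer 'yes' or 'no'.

Inversions (pairs i<j in row-major order where tile[i] > tile[j] > 0): 15
15 is odd, so the puzzle is not solvable.

Answer: no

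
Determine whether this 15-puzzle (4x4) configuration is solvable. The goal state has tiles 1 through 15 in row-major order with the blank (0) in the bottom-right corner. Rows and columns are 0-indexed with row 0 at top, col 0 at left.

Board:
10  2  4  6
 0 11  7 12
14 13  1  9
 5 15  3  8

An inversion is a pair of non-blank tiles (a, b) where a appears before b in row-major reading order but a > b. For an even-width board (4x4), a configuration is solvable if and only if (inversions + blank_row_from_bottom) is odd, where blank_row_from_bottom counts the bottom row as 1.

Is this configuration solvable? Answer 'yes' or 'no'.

Answer: yes

Derivation:
Inversions: 46
Blank is in row 1 (0-indexed from top), which is row 3 counting from the bottom (bottom = 1).
46 + 3 = 49, which is odd, so the puzzle is solvable.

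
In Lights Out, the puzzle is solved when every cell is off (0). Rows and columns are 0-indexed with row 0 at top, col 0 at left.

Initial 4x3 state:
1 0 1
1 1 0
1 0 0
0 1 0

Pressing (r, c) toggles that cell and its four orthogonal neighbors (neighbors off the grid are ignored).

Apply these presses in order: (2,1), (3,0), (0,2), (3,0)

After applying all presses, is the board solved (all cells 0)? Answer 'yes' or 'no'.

Answer: no

Derivation:
After press 1 at (2,1):
1 0 1
1 0 0
0 1 1
0 0 0

After press 2 at (3,0):
1 0 1
1 0 0
1 1 1
1 1 0

After press 3 at (0,2):
1 1 0
1 0 1
1 1 1
1 1 0

After press 4 at (3,0):
1 1 0
1 0 1
0 1 1
0 0 0

Lights still on: 6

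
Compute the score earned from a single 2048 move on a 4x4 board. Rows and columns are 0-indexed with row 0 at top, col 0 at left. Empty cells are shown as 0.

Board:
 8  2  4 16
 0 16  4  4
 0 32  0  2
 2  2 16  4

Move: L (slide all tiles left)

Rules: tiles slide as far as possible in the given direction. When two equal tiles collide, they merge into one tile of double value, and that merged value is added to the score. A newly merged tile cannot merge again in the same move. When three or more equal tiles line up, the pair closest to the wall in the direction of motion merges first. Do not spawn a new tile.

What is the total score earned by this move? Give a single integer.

Answer: 12

Derivation:
Slide left:
row 0: [8, 2, 4, 16] -> [8, 2, 4, 16]  score +0 (running 0)
row 1: [0, 16, 4, 4] -> [16, 8, 0, 0]  score +8 (running 8)
row 2: [0, 32, 0, 2] -> [32, 2, 0, 0]  score +0 (running 8)
row 3: [2, 2, 16, 4] -> [4, 16, 4, 0]  score +4 (running 12)
Board after move:
 8  2  4 16
16  8  0  0
32  2  0  0
 4 16  4  0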